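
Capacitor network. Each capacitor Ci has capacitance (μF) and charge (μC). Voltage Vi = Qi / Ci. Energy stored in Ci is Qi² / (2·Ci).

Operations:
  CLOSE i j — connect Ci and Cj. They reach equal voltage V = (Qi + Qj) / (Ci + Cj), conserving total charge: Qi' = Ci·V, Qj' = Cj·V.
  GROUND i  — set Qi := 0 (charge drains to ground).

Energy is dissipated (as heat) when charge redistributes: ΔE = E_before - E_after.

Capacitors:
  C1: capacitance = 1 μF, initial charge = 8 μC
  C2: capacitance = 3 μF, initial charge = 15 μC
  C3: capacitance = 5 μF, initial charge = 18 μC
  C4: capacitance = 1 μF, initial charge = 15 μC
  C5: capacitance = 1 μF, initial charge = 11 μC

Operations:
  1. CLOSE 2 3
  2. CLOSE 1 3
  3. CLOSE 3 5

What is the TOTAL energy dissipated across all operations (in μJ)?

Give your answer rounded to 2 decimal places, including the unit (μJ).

Answer: 24.26 μJ

Derivation:
Initial: C1(1μF, Q=8μC, V=8.00V), C2(3μF, Q=15μC, V=5.00V), C3(5μF, Q=18μC, V=3.60V), C4(1μF, Q=15μC, V=15.00V), C5(1μF, Q=11μC, V=11.00V)
Op 1: CLOSE 2-3: Q_total=33.00, C_total=8.00, V=4.12; Q2=12.38, Q3=20.62; dissipated=1.837
Op 2: CLOSE 1-3: Q_total=28.62, C_total=6.00, V=4.77; Q1=4.77, Q3=23.85; dissipated=6.257
Op 3: CLOSE 3-5: Q_total=34.85, C_total=6.00, V=5.81; Q3=29.05, Q5=5.81; dissipated=16.168
Total dissipated: 24.262 μJ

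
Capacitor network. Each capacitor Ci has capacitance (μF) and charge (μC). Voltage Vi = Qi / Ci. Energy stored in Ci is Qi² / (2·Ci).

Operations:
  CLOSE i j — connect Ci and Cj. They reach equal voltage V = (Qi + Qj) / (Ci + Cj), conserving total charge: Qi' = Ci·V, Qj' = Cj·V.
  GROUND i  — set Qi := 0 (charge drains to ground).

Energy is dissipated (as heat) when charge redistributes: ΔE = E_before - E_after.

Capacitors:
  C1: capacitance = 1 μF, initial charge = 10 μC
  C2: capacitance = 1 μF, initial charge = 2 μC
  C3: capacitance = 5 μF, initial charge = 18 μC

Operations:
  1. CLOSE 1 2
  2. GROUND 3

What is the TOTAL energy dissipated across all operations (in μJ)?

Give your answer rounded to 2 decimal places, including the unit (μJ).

Answer: 48.40 μJ

Derivation:
Initial: C1(1μF, Q=10μC, V=10.00V), C2(1μF, Q=2μC, V=2.00V), C3(5μF, Q=18μC, V=3.60V)
Op 1: CLOSE 1-2: Q_total=12.00, C_total=2.00, V=6.00; Q1=6.00, Q2=6.00; dissipated=16.000
Op 2: GROUND 3: Q3=0; energy lost=32.400
Total dissipated: 48.400 μJ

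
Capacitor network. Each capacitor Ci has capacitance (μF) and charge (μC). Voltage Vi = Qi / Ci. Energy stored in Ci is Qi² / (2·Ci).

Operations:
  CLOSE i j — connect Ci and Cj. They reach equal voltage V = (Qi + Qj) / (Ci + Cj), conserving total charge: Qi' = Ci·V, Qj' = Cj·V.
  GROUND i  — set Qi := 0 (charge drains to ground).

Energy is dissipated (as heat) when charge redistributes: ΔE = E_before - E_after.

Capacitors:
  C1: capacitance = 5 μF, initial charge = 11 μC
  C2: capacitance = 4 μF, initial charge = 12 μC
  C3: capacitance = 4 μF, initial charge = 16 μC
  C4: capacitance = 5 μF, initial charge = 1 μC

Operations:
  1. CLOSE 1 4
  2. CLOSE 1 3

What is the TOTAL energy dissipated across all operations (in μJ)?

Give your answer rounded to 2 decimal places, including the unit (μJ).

Answer: 13.71 μJ

Derivation:
Initial: C1(5μF, Q=11μC, V=2.20V), C2(4μF, Q=12μC, V=3.00V), C3(4μF, Q=16μC, V=4.00V), C4(5μF, Q=1μC, V=0.20V)
Op 1: CLOSE 1-4: Q_total=12.00, C_total=10.00, V=1.20; Q1=6.00, Q4=6.00; dissipated=5.000
Op 2: CLOSE 1-3: Q_total=22.00, C_total=9.00, V=2.44; Q1=12.22, Q3=9.78; dissipated=8.711
Total dissipated: 13.711 μJ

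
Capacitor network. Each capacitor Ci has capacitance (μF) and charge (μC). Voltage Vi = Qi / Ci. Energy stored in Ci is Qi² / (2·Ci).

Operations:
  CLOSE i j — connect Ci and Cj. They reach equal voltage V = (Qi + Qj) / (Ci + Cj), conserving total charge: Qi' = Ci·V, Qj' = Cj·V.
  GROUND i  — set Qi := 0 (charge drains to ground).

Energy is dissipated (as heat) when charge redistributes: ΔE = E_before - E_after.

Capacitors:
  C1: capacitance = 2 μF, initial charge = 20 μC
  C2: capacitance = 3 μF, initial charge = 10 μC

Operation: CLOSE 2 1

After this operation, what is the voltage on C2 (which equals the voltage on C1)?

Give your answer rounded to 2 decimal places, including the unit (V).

Initial: C1(2μF, Q=20μC, V=10.00V), C2(3μF, Q=10μC, V=3.33V)
Op 1: CLOSE 2-1: Q_total=30.00, C_total=5.00, V=6.00; Q2=18.00, Q1=12.00; dissipated=26.667

Answer: 6.00 V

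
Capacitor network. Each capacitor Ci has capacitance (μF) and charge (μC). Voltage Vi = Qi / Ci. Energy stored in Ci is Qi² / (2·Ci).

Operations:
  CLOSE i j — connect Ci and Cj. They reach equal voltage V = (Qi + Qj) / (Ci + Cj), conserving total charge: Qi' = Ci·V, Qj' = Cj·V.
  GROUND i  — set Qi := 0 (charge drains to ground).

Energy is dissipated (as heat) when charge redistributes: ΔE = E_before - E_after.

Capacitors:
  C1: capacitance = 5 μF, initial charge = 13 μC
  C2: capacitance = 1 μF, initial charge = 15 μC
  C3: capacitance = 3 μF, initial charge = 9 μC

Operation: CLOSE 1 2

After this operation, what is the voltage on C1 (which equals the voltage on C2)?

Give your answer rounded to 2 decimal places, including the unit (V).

Initial: C1(5μF, Q=13μC, V=2.60V), C2(1μF, Q=15μC, V=15.00V), C3(3μF, Q=9μC, V=3.00V)
Op 1: CLOSE 1-2: Q_total=28.00, C_total=6.00, V=4.67; Q1=23.33, Q2=4.67; dissipated=64.067

Answer: 4.67 V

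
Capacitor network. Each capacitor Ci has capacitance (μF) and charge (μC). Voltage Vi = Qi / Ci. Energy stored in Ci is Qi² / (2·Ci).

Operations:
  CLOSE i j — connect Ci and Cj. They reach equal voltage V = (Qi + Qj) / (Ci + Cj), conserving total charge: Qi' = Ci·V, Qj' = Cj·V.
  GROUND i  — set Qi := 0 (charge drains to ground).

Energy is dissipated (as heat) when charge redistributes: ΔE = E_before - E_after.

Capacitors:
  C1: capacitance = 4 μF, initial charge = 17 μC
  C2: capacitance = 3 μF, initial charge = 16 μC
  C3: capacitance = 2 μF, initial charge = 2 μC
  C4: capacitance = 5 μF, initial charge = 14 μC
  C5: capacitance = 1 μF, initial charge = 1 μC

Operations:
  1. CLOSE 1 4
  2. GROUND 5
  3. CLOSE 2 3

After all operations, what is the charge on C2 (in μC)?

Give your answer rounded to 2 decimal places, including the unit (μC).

Answer: 10.80 μC

Derivation:
Initial: C1(4μF, Q=17μC, V=4.25V), C2(3μF, Q=16μC, V=5.33V), C3(2μF, Q=2μC, V=1.00V), C4(5μF, Q=14μC, V=2.80V), C5(1μF, Q=1μC, V=1.00V)
Op 1: CLOSE 1-4: Q_total=31.00, C_total=9.00, V=3.44; Q1=13.78, Q4=17.22; dissipated=2.336
Op 2: GROUND 5: Q5=0; energy lost=0.500
Op 3: CLOSE 2-3: Q_total=18.00, C_total=5.00, V=3.60; Q2=10.80, Q3=7.20; dissipated=11.267
Final charges: Q1=13.78, Q2=10.80, Q3=7.20, Q4=17.22, Q5=0.00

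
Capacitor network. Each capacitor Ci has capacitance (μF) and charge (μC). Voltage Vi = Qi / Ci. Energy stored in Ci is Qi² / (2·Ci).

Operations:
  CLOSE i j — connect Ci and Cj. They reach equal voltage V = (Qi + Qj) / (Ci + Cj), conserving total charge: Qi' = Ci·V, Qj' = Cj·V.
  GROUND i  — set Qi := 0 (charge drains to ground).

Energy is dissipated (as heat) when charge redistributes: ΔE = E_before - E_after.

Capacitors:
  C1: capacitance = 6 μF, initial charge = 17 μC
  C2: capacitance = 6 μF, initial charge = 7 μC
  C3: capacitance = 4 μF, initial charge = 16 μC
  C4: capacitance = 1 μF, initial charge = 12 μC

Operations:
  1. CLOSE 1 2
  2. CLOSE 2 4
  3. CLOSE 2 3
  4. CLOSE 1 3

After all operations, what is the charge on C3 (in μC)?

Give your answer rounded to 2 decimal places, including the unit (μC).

Initial: C1(6μF, Q=17μC, V=2.83V), C2(6μF, Q=7μC, V=1.17V), C3(4μF, Q=16μC, V=4.00V), C4(1μF, Q=12μC, V=12.00V)
Op 1: CLOSE 1-2: Q_total=24.00, C_total=12.00, V=2.00; Q1=12.00, Q2=12.00; dissipated=4.167
Op 2: CLOSE 2-4: Q_total=24.00, C_total=7.00, V=3.43; Q2=20.57, Q4=3.43; dissipated=42.857
Op 3: CLOSE 2-3: Q_total=36.57, C_total=10.00, V=3.66; Q2=21.94, Q3=14.63; dissipated=0.392
Op 4: CLOSE 1-3: Q_total=26.63, C_total=10.00, V=2.66; Q1=15.98, Q3=10.65; dissipated=3.295
Final charges: Q1=15.98, Q2=21.94, Q3=10.65, Q4=3.43

Answer: 10.65 μC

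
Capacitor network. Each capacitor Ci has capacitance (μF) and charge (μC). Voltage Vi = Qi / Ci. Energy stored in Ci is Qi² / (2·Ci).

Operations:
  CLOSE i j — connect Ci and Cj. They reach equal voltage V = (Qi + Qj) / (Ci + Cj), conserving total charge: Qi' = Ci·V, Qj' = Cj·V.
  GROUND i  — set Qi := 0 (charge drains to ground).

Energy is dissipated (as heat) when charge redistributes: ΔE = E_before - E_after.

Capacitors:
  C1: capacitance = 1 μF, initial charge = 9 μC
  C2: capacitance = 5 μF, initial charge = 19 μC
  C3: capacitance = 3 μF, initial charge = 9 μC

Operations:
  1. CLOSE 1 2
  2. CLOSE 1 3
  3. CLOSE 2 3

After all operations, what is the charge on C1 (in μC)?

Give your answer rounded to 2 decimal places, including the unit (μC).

Initial: C1(1μF, Q=9μC, V=9.00V), C2(5μF, Q=19μC, V=3.80V), C3(3μF, Q=9μC, V=3.00V)
Op 1: CLOSE 1-2: Q_total=28.00, C_total=6.00, V=4.67; Q1=4.67, Q2=23.33; dissipated=11.267
Op 2: CLOSE 1-3: Q_total=13.67, C_total=4.00, V=3.42; Q1=3.42, Q3=10.25; dissipated=1.042
Op 3: CLOSE 2-3: Q_total=33.58, C_total=8.00, V=4.20; Q2=20.99, Q3=12.59; dissipated=1.465
Final charges: Q1=3.42, Q2=20.99, Q3=12.59

Answer: 3.42 μC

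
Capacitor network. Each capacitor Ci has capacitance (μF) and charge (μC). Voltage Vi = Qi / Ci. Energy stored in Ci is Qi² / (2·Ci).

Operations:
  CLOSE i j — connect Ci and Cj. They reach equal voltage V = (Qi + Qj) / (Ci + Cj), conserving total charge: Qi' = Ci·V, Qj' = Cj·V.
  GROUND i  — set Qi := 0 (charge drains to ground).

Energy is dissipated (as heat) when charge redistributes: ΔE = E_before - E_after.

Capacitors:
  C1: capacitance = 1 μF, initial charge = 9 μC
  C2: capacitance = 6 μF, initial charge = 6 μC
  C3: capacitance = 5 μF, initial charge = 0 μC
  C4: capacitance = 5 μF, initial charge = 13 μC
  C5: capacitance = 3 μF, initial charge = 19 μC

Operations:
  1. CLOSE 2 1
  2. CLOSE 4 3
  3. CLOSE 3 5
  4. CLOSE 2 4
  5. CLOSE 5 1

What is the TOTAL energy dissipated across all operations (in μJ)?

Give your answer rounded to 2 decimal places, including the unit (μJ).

Initial: C1(1μF, Q=9μC, V=9.00V), C2(6μF, Q=6μC, V=1.00V), C3(5μF, Q=0μC, V=0.00V), C4(5μF, Q=13μC, V=2.60V), C5(3μF, Q=19μC, V=6.33V)
Op 1: CLOSE 2-1: Q_total=15.00, C_total=7.00, V=2.14; Q2=12.86, Q1=2.14; dissipated=27.429
Op 2: CLOSE 4-3: Q_total=13.00, C_total=10.00, V=1.30; Q4=6.50, Q3=6.50; dissipated=8.450
Op 3: CLOSE 3-5: Q_total=25.50, C_total=8.00, V=3.19; Q3=15.94, Q5=9.56; dissipated=23.751
Op 4: CLOSE 2-4: Q_total=19.36, C_total=11.00, V=1.76; Q2=10.56, Q4=8.80; dissipated=0.969
Op 5: CLOSE 5-1: Q_total=11.71, C_total=4.00, V=2.93; Q5=8.78, Q1=2.93; dissipated=0.409
Total dissipated: 61.008 μJ

Answer: 61.01 μJ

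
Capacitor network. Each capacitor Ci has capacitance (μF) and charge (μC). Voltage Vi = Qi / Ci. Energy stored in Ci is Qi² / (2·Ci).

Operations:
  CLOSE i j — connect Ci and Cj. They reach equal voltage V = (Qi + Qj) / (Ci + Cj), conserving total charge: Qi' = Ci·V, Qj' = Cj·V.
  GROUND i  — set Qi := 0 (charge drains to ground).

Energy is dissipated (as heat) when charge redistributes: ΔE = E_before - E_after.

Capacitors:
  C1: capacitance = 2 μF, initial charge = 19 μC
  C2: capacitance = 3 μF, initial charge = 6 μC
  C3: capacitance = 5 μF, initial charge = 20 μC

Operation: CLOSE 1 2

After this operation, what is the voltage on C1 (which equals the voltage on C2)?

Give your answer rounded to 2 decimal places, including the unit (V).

Answer: 5.00 V

Derivation:
Initial: C1(2μF, Q=19μC, V=9.50V), C2(3μF, Q=6μC, V=2.00V), C3(5μF, Q=20μC, V=4.00V)
Op 1: CLOSE 1-2: Q_total=25.00, C_total=5.00, V=5.00; Q1=10.00, Q2=15.00; dissipated=33.750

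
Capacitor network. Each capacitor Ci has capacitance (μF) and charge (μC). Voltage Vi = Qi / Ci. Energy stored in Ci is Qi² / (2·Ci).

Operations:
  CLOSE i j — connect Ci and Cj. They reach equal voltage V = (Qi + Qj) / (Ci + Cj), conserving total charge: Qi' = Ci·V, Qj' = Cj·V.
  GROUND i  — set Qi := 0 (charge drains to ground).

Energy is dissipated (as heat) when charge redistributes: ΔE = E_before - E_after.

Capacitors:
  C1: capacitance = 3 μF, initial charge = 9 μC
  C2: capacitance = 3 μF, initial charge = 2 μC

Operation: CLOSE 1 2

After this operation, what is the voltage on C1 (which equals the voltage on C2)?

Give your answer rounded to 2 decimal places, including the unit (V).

Initial: C1(3μF, Q=9μC, V=3.00V), C2(3μF, Q=2μC, V=0.67V)
Op 1: CLOSE 1-2: Q_total=11.00, C_total=6.00, V=1.83; Q1=5.50, Q2=5.50; dissipated=4.083

Answer: 1.83 V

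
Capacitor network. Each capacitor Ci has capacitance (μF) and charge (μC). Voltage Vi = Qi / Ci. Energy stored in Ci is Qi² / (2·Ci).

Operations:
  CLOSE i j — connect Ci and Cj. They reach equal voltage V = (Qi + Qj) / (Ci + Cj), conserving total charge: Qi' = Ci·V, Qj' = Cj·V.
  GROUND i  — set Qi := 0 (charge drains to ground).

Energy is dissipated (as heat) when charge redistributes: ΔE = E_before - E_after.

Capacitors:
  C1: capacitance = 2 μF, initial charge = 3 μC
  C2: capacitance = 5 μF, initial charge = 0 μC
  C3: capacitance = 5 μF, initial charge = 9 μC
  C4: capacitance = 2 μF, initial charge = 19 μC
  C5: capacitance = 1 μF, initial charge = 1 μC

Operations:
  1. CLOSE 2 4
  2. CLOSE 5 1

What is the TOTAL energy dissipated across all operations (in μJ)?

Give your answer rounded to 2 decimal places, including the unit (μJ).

Answer: 64.55 μJ

Derivation:
Initial: C1(2μF, Q=3μC, V=1.50V), C2(5μF, Q=0μC, V=0.00V), C3(5μF, Q=9μC, V=1.80V), C4(2μF, Q=19μC, V=9.50V), C5(1μF, Q=1μC, V=1.00V)
Op 1: CLOSE 2-4: Q_total=19.00, C_total=7.00, V=2.71; Q2=13.57, Q4=5.43; dissipated=64.464
Op 2: CLOSE 5-1: Q_total=4.00, C_total=3.00, V=1.33; Q5=1.33, Q1=2.67; dissipated=0.083
Total dissipated: 64.548 μJ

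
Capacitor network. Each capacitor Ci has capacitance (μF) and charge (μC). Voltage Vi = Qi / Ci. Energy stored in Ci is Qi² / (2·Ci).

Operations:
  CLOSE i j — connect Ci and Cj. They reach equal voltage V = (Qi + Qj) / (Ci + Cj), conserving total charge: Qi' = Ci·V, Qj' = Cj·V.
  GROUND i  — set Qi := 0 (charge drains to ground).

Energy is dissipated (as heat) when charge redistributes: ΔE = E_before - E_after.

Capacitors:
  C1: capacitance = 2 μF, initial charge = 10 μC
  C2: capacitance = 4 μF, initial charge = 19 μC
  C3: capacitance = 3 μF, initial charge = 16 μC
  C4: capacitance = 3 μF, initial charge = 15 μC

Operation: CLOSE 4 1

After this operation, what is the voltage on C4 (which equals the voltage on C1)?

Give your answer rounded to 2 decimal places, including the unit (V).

Answer: 5.00 V

Derivation:
Initial: C1(2μF, Q=10μC, V=5.00V), C2(4μF, Q=19μC, V=4.75V), C3(3μF, Q=16μC, V=5.33V), C4(3μF, Q=15μC, V=5.00V)
Op 1: CLOSE 4-1: Q_total=25.00, C_total=5.00, V=5.00; Q4=15.00, Q1=10.00; dissipated=0.000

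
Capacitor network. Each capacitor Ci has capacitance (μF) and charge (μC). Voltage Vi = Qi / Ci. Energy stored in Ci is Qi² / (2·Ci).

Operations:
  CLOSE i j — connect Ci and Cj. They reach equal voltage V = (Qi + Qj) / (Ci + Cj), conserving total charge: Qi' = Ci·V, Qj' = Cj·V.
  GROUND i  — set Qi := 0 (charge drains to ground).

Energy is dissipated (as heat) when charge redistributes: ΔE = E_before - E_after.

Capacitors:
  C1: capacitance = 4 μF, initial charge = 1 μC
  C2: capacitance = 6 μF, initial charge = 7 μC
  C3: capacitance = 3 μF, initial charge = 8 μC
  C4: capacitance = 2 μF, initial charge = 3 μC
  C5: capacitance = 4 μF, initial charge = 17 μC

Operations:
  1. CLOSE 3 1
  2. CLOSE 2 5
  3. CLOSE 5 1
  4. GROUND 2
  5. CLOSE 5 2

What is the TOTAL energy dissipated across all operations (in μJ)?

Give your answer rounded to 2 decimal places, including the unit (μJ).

Answer: 39.01 μJ

Derivation:
Initial: C1(4μF, Q=1μC, V=0.25V), C2(6μF, Q=7μC, V=1.17V), C3(3μF, Q=8μC, V=2.67V), C4(2μF, Q=3μC, V=1.50V), C5(4μF, Q=17μC, V=4.25V)
Op 1: CLOSE 3-1: Q_total=9.00, C_total=7.00, V=1.29; Q3=3.86, Q1=5.14; dissipated=5.006
Op 2: CLOSE 2-5: Q_total=24.00, C_total=10.00, V=2.40; Q2=14.40, Q5=9.60; dissipated=11.408
Op 3: CLOSE 5-1: Q_total=14.74, C_total=8.00, V=1.84; Q5=7.37, Q1=7.37; dissipated=1.242
Op 4: GROUND 2: Q2=0; energy lost=17.280
Op 5: CLOSE 5-2: Q_total=7.37, C_total=10.00, V=0.74; Q5=2.95, Q2=4.42; dissipated=4.075
Total dissipated: 39.011 μJ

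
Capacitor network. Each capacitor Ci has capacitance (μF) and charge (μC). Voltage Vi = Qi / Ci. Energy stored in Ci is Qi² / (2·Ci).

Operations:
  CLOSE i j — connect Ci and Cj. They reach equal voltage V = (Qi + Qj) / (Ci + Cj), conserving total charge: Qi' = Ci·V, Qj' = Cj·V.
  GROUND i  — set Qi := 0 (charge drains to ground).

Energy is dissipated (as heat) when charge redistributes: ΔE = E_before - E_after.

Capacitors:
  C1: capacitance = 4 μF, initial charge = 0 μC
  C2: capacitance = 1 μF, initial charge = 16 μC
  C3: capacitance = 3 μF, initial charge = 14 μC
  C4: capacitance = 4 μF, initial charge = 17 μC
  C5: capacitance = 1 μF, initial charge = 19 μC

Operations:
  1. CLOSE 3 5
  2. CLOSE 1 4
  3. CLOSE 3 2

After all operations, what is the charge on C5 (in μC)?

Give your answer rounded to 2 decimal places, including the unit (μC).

Answer: 8.25 μC

Derivation:
Initial: C1(4μF, Q=0μC, V=0.00V), C2(1μF, Q=16μC, V=16.00V), C3(3μF, Q=14μC, V=4.67V), C4(4μF, Q=17μC, V=4.25V), C5(1μF, Q=19μC, V=19.00V)
Op 1: CLOSE 3-5: Q_total=33.00, C_total=4.00, V=8.25; Q3=24.75, Q5=8.25; dissipated=77.042
Op 2: CLOSE 1-4: Q_total=17.00, C_total=8.00, V=2.12; Q1=8.50, Q4=8.50; dissipated=18.062
Op 3: CLOSE 3-2: Q_total=40.75, C_total=4.00, V=10.19; Q3=30.56, Q2=10.19; dissipated=22.523
Final charges: Q1=8.50, Q2=10.19, Q3=30.56, Q4=8.50, Q5=8.25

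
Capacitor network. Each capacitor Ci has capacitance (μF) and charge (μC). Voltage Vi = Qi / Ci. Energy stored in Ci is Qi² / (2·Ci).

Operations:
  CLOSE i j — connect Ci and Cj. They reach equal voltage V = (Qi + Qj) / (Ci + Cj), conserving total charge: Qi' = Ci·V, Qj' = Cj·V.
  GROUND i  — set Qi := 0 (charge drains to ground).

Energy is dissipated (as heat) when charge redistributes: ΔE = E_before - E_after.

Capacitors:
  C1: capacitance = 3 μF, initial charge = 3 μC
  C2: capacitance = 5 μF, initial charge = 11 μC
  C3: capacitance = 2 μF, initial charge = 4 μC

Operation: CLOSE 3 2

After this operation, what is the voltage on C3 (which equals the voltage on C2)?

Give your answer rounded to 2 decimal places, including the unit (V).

Answer: 2.14 V

Derivation:
Initial: C1(3μF, Q=3μC, V=1.00V), C2(5μF, Q=11μC, V=2.20V), C3(2μF, Q=4μC, V=2.00V)
Op 1: CLOSE 3-2: Q_total=15.00, C_total=7.00, V=2.14; Q3=4.29, Q2=10.71; dissipated=0.029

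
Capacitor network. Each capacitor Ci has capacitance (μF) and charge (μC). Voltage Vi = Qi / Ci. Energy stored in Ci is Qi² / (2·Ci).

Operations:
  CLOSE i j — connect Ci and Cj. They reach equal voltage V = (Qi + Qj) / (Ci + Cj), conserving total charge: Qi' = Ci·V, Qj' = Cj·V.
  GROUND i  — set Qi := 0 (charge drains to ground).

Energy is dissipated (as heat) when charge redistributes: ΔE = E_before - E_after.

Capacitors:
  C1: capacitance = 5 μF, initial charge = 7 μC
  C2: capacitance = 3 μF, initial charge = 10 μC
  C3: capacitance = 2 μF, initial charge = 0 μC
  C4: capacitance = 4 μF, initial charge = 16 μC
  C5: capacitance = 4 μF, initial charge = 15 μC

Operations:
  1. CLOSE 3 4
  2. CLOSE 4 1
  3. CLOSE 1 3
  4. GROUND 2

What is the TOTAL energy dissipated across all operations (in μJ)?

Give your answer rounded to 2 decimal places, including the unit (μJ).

Answer: 29.47 μJ

Derivation:
Initial: C1(5μF, Q=7μC, V=1.40V), C2(3μF, Q=10μC, V=3.33V), C3(2μF, Q=0μC, V=0.00V), C4(4μF, Q=16μC, V=4.00V), C5(4μF, Q=15μC, V=3.75V)
Op 1: CLOSE 3-4: Q_total=16.00, C_total=6.00, V=2.67; Q3=5.33, Q4=10.67; dissipated=10.667
Op 2: CLOSE 4-1: Q_total=17.67, C_total=9.00, V=1.96; Q4=7.85, Q1=9.81; dissipated=1.783
Op 3: CLOSE 1-3: Q_total=15.15, C_total=7.00, V=2.16; Q1=10.82, Q3=4.33; dissipated=0.354
Op 4: GROUND 2: Q2=0; energy lost=16.667
Total dissipated: 29.470 μJ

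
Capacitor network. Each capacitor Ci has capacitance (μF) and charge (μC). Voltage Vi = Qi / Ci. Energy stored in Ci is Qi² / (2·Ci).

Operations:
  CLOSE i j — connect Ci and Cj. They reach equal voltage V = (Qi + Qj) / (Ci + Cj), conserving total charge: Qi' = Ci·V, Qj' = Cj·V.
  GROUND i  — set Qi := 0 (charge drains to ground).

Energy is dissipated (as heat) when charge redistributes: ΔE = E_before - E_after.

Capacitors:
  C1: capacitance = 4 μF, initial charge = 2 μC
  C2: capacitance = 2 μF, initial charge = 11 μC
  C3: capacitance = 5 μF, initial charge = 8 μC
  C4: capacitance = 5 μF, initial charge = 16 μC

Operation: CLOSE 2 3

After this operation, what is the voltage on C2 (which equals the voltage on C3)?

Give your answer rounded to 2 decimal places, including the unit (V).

Answer: 2.71 V

Derivation:
Initial: C1(4μF, Q=2μC, V=0.50V), C2(2μF, Q=11μC, V=5.50V), C3(5μF, Q=8μC, V=1.60V), C4(5μF, Q=16μC, V=3.20V)
Op 1: CLOSE 2-3: Q_total=19.00, C_total=7.00, V=2.71; Q2=5.43, Q3=13.57; dissipated=10.864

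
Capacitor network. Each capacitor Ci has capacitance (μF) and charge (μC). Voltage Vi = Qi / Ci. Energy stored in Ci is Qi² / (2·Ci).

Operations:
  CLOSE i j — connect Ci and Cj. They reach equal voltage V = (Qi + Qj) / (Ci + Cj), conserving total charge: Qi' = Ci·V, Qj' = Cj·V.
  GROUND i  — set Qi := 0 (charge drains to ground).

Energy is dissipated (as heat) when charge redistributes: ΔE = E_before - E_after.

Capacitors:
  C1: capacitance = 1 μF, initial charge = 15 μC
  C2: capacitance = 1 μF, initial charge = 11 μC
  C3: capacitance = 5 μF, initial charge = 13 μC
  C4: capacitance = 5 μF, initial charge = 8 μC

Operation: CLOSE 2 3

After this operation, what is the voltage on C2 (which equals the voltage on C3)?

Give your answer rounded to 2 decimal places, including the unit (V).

Answer: 4.00 V

Derivation:
Initial: C1(1μF, Q=15μC, V=15.00V), C2(1μF, Q=11μC, V=11.00V), C3(5μF, Q=13μC, V=2.60V), C4(5μF, Q=8μC, V=1.60V)
Op 1: CLOSE 2-3: Q_total=24.00, C_total=6.00, V=4.00; Q2=4.00, Q3=20.00; dissipated=29.400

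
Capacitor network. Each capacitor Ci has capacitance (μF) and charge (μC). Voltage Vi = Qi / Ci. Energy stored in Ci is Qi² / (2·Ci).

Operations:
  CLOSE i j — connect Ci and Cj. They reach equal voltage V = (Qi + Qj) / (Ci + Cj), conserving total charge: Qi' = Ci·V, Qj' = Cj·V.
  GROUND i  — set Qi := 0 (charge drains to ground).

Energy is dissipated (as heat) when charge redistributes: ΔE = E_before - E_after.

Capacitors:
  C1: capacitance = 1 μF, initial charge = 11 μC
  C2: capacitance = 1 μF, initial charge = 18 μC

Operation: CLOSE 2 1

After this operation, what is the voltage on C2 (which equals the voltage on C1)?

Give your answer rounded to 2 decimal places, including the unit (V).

Answer: 14.50 V

Derivation:
Initial: C1(1μF, Q=11μC, V=11.00V), C2(1μF, Q=18μC, V=18.00V)
Op 1: CLOSE 2-1: Q_total=29.00, C_total=2.00, V=14.50; Q2=14.50, Q1=14.50; dissipated=12.250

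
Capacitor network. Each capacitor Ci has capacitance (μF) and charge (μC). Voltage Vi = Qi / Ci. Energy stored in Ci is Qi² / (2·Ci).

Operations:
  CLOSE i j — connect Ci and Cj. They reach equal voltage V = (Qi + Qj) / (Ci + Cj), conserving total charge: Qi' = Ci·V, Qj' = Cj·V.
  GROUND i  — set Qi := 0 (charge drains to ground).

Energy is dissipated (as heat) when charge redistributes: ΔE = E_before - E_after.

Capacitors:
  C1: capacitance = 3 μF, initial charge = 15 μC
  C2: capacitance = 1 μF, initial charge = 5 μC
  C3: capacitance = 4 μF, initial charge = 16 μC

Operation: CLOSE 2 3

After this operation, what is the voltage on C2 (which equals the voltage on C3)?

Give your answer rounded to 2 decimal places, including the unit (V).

Initial: C1(3μF, Q=15μC, V=5.00V), C2(1μF, Q=5μC, V=5.00V), C3(4μF, Q=16μC, V=4.00V)
Op 1: CLOSE 2-3: Q_total=21.00, C_total=5.00, V=4.20; Q2=4.20, Q3=16.80; dissipated=0.400

Answer: 4.20 V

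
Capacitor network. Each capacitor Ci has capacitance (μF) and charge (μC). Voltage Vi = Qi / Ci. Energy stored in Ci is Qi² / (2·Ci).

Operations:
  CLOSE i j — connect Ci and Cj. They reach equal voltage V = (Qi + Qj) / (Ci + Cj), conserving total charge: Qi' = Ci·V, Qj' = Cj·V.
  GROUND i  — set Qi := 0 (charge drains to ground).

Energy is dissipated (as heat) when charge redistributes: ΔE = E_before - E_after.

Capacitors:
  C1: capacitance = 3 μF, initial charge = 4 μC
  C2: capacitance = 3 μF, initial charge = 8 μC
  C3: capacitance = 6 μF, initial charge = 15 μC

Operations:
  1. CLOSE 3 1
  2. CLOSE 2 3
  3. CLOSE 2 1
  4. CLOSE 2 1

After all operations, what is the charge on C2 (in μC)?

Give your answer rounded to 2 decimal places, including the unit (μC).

Initial: C1(3μF, Q=4μC, V=1.33V), C2(3μF, Q=8μC, V=2.67V), C3(6μF, Q=15μC, V=2.50V)
Op 1: CLOSE 3-1: Q_total=19.00, C_total=9.00, V=2.11; Q3=12.67, Q1=6.33; dissipated=1.361
Op 2: CLOSE 2-3: Q_total=20.67, C_total=9.00, V=2.30; Q2=6.89, Q3=13.78; dissipated=0.309
Op 3: CLOSE 2-1: Q_total=13.22, C_total=6.00, V=2.20; Q2=6.61, Q1=6.61; dissipated=0.026
Op 4: CLOSE 2-1: Q_total=13.22, C_total=6.00, V=2.20; Q2=6.61, Q1=6.61; dissipated=0.000
Final charges: Q1=6.61, Q2=6.61, Q3=13.78

Answer: 6.61 μC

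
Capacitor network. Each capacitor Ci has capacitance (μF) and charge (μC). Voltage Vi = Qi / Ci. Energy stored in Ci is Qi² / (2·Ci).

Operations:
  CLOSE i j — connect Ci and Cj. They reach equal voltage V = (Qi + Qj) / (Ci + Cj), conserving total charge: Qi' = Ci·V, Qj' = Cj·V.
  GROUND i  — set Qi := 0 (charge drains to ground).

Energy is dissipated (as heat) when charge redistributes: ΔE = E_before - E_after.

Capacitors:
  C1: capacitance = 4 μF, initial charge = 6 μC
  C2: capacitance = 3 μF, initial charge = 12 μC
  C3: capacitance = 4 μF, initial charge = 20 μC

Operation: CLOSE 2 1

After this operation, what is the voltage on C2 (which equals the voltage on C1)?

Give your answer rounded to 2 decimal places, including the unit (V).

Initial: C1(4μF, Q=6μC, V=1.50V), C2(3μF, Q=12μC, V=4.00V), C3(4μF, Q=20μC, V=5.00V)
Op 1: CLOSE 2-1: Q_total=18.00, C_total=7.00, V=2.57; Q2=7.71, Q1=10.29; dissipated=5.357

Answer: 2.57 V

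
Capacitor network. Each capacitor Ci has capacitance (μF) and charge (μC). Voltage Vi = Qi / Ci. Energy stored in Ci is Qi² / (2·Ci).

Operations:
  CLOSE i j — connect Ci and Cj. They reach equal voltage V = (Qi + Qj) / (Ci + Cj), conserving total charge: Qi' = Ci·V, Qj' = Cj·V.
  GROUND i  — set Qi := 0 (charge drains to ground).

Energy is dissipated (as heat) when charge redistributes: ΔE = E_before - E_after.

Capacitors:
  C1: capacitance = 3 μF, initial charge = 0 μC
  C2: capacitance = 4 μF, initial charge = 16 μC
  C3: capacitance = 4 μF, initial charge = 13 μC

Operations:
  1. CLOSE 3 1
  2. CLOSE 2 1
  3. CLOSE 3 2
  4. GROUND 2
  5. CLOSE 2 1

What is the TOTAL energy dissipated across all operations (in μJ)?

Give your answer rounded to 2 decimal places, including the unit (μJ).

Initial: C1(3μF, Q=0μC, V=0.00V), C2(4μF, Q=16μC, V=4.00V), C3(4μF, Q=13μC, V=3.25V)
Op 1: CLOSE 3-1: Q_total=13.00, C_total=7.00, V=1.86; Q3=7.43, Q1=5.57; dissipated=9.054
Op 2: CLOSE 2-1: Q_total=21.57, C_total=7.00, V=3.08; Q2=12.33, Q1=9.24; dissipated=3.936
Op 3: CLOSE 3-2: Q_total=19.76, C_total=8.00, V=2.47; Q3=9.88, Q2=9.88; dissipated=1.499
Op 4: GROUND 2: Q2=0; energy lost=12.196
Op 5: CLOSE 2-1: Q_total=9.24, C_total=7.00, V=1.32; Q2=5.28, Q1=3.96; dissipated=8.140
Total dissipated: 34.824 μJ

Answer: 34.82 μJ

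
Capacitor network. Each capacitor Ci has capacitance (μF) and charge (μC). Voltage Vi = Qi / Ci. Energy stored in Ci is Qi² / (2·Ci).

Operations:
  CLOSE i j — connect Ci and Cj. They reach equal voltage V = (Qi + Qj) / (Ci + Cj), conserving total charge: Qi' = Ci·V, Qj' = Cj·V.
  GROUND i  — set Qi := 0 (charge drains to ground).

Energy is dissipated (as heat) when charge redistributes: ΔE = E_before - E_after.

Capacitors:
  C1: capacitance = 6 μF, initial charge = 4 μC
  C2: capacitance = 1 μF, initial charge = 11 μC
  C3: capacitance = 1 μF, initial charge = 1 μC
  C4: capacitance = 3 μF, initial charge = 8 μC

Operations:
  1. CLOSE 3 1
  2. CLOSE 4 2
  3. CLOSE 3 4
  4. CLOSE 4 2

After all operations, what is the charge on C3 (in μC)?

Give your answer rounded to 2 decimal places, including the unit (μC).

Initial: C1(6μF, Q=4μC, V=0.67V), C2(1μF, Q=11μC, V=11.00V), C3(1μF, Q=1μC, V=1.00V), C4(3μF, Q=8μC, V=2.67V)
Op 1: CLOSE 3-1: Q_total=5.00, C_total=7.00, V=0.71; Q3=0.71, Q1=4.29; dissipated=0.048
Op 2: CLOSE 4-2: Q_total=19.00, C_total=4.00, V=4.75; Q4=14.25, Q2=4.75; dissipated=26.042
Op 3: CLOSE 3-4: Q_total=14.96, C_total=4.00, V=3.74; Q3=3.74, Q4=11.22; dissipated=6.108
Op 4: CLOSE 4-2: Q_total=15.97, C_total=4.00, V=3.99; Q4=11.98, Q2=3.99; dissipated=0.382
Final charges: Q1=4.29, Q2=3.99, Q3=3.74, Q4=11.98

Answer: 3.74 μC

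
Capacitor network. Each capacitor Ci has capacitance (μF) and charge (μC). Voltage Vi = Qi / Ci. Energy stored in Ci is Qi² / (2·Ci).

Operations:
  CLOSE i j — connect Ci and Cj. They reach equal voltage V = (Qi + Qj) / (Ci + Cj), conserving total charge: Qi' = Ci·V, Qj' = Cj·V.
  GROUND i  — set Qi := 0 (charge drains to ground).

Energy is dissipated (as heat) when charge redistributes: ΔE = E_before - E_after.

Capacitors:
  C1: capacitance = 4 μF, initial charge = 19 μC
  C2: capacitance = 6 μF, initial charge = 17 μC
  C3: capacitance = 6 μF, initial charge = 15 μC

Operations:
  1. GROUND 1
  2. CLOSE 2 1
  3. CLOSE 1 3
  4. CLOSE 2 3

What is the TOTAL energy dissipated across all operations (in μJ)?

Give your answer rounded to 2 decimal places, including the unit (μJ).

Initial: C1(4μF, Q=19μC, V=4.75V), C2(6μF, Q=17μC, V=2.83V), C3(6μF, Q=15μC, V=2.50V)
Op 1: GROUND 1: Q1=0; energy lost=45.125
Op 2: CLOSE 2-1: Q_total=17.00, C_total=10.00, V=1.70; Q2=10.20, Q1=6.80; dissipated=9.633
Op 3: CLOSE 1-3: Q_total=21.80, C_total=10.00, V=2.18; Q1=8.72, Q3=13.08; dissipated=0.768
Op 4: CLOSE 2-3: Q_total=23.28, C_total=12.00, V=1.94; Q2=11.64, Q3=11.64; dissipated=0.346
Total dissipated: 55.872 μJ

Answer: 55.87 μJ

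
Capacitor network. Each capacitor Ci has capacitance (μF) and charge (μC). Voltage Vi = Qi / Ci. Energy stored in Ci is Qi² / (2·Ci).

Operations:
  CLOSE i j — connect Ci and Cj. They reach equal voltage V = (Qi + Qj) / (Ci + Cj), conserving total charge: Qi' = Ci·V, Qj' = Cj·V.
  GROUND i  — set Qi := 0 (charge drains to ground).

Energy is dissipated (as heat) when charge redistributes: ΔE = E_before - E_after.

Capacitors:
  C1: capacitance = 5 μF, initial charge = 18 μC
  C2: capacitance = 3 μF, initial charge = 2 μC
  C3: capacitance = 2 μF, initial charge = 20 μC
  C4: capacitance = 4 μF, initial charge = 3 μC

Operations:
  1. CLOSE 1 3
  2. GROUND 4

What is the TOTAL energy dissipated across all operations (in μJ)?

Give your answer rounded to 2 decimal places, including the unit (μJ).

Initial: C1(5μF, Q=18μC, V=3.60V), C2(3μF, Q=2μC, V=0.67V), C3(2μF, Q=20μC, V=10.00V), C4(4μF, Q=3μC, V=0.75V)
Op 1: CLOSE 1-3: Q_total=38.00, C_total=7.00, V=5.43; Q1=27.14, Q3=10.86; dissipated=29.257
Op 2: GROUND 4: Q4=0; energy lost=1.125
Total dissipated: 30.382 μJ

Answer: 30.38 μJ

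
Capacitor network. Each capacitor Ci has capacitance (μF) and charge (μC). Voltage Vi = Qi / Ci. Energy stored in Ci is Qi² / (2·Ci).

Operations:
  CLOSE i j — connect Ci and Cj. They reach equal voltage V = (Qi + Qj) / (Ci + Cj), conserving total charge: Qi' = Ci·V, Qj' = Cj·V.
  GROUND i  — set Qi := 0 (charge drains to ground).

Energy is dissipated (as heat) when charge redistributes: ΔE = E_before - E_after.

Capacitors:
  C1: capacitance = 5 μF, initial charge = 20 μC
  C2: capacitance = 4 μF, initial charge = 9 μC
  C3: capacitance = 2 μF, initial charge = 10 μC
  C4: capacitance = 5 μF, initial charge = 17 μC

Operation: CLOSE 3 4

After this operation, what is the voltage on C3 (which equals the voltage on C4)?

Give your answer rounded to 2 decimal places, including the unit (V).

Initial: C1(5μF, Q=20μC, V=4.00V), C2(4μF, Q=9μC, V=2.25V), C3(2μF, Q=10μC, V=5.00V), C4(5μF, Q=17μC, V=3.40V)
Op 1: CLOSE 3-4: Q_total=27.00, C_total=7.00, V=3.86; Q3=7.71, Q4=19.29; dissipated=1.829

Answer: 3.86 V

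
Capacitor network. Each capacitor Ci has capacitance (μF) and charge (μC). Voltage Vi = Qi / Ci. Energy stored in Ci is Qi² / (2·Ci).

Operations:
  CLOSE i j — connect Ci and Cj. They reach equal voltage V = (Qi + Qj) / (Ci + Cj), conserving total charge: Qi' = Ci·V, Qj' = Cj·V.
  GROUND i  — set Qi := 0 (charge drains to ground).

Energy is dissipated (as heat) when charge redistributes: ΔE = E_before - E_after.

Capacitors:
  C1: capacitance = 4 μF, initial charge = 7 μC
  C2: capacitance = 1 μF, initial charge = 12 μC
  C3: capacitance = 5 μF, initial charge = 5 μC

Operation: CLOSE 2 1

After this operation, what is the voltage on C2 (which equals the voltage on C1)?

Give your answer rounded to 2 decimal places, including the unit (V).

Answer: 3.80 V

Derivation:
Initial: C1(4μF, Q=7μC, V=1.75V), C2(1μF, Q=12μC, V=12.00V), C3(5μF, Q=5μC, V=1.00V)
Op 1: CLOSE 2-1: Q_total=19.00, C_total=5.00, V=3.80; Q2=3.80, Q1=15.20; dissipated=42.025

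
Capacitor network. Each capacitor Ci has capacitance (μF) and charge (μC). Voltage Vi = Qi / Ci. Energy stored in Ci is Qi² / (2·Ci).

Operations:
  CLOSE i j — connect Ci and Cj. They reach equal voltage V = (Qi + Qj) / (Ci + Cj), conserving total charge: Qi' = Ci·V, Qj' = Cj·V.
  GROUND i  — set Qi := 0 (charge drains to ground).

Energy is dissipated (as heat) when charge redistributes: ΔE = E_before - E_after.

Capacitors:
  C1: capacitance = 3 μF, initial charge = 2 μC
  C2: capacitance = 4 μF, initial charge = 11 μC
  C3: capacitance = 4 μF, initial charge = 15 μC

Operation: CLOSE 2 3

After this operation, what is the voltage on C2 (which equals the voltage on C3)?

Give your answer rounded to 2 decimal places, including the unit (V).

Answer: 3.25 V

Derivation:
Initial: C1(3μF, Q=2μC, V=0.67V), C2(4μF, Q=11μC, V=2.75V), C3(4μF, Q=15μC, V=3.75V)
Op 1: CLOSE 2-3: Q_total=26.00, C_total=8.00, V=3.25; Q2=13.00, Q3=13.00; dissipated=1.000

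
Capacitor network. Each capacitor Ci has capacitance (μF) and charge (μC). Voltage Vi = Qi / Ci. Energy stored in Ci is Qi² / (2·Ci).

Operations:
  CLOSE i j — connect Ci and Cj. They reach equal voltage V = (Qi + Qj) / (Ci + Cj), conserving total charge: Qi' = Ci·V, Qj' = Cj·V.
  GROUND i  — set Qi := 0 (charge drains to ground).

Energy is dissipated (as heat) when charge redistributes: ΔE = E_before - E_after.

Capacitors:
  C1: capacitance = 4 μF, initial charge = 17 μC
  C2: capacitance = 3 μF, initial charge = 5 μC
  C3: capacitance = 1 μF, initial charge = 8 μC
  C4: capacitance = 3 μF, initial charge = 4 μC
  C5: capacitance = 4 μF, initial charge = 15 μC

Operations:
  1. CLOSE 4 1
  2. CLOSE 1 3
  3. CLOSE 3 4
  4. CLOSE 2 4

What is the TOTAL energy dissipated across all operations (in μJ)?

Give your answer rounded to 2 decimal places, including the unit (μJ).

Initial: C1(4μF, Q=17μC, V=4.25V), C2(3μF, Q=5μC, V=1.67V), C3(1μF, Q=8μC, V=8.00V), C4(3μF, Q=4μC, V=1.33V), C5(4μF, Q=15μC, V=3.75V)
Op 1: CLOSE 4-1: Q_total=21.00, C_total=7.00, V=3.00; Q4=9.00, Q1=12.00; dissipated=7.292
Op 2: CLOSE 1-3: Q_total=20.00, C_total=5.00, V=4.00; Q1=16.00, Q3=4.00; dissipated=10.000
Op 3: CLOSE 3-4: Q_total=13.00, C_total=4.00, V=3.25; Q3=3.25, Q4=9.75; dissipated=0.375
Op 4: CLOSE 2-4: Q_total=14.75, C_total=6.00, V=2.46; Q2=7.38, Q4=7.38; dissipated=1.880
Total dissipated: 19.547 μJ

Answer: 19.55 μJ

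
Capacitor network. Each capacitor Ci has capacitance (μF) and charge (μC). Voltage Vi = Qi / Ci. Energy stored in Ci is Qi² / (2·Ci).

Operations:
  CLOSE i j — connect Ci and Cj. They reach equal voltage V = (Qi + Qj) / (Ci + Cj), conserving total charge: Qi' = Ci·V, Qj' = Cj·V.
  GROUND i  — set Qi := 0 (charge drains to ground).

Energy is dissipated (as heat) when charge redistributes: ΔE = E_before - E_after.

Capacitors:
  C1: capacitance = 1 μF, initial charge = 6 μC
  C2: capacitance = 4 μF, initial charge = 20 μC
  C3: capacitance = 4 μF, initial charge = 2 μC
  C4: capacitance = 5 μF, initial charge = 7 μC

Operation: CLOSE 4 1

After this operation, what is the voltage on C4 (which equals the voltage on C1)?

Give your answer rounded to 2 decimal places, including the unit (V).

Answer: 2.17 V

Derivation:
Initial: C1(1μF, Q=6μC, V=6.00V), C2(4μF, Q=20μC, V=5.00V), C3(4μF, Q=2μC, V=0.50V), C4(5μF, Q=7μC, V=1.40V)
Op 1: CLOSE 4-1: Q_total=13.00, C_total=6.00, V=2.17; Q4=10.83, Q1=2.17; dissipated=8.817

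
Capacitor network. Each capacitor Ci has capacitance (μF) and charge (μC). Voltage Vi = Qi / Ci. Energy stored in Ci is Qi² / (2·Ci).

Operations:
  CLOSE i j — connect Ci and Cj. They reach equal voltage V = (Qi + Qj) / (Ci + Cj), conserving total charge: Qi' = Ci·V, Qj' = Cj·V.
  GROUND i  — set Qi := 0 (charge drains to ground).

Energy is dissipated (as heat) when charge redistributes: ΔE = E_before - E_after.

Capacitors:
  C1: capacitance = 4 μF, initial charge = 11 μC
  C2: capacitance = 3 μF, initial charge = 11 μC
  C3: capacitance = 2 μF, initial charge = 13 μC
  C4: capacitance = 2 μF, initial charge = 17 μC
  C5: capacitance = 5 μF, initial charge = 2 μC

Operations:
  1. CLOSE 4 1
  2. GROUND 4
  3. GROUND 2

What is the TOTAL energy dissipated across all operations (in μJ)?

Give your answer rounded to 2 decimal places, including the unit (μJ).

Initial: C1(4μF, Q=11μC, V=2.75V), C2(3μF, Q=11μC, V=3.67V), C3(2μF, Q=13μC, V=6.50V), C4(2μF, Q=17μC, V=8.50V), C5(5μF, Q=2μC, V=0.40V)
Op 1: CLOSE 4-1: Q_total=28.00, C_total=6.00, V=4.67; Q4=9.33, Q1=18.67; dissipated=22.042
Op 2: GROUND 4: Q4=0; energy lost=21.778
Op 3: GROUND 2: Q2=0; energy lost=20.167
Total dissipated: 63.986 μJ

Answer: 63.99 μJ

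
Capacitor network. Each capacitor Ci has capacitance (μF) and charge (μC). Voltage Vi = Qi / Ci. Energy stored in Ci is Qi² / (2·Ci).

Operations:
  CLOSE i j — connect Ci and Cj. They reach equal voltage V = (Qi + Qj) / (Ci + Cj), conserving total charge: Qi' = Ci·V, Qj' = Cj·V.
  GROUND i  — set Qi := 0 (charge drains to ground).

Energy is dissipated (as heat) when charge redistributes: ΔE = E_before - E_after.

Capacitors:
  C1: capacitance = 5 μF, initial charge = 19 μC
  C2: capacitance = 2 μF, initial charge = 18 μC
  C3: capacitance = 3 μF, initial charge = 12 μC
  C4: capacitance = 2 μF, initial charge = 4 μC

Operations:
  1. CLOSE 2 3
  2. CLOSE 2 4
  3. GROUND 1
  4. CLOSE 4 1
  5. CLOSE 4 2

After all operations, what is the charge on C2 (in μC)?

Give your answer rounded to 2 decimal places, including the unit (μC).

Initial: C1(5μF, Q=19μC, V=3.80V), C2(2μF, Q=18μC, V=9.00V), C3(3μF, Q=12μC, V=4.00V), C4(2μF, Q=4μC, V=2.00V)
Op 1: CLOSE 2-3: Q_total=30.00, C_total=5.00, V=6.00; Q2=12.00, Q3=18.00; dissipated=15.000
Op 2: CLOSE 2-4: Q_total=16.00, C_total=4.00, V=4.00; Q2=8.00, Q4=8.00; dissipated=8.000
Op 3: GROUND 1: Q1=0; energy lost=36.100
Op 4: CLOSE 4-1: Q_total=8.00, C_total=7.00, V=1.14; Q4=2.29, Q1=5.71; dissipated=11.429
Op 5: CLOSE 4-2: Q_total=10.29, C_total=4.00, V=2.57; Q4=5.14, Q2=5.14; dissipated=4.082
Final charges: Q1=5.71, Q2=5.14, Q3=18.00, Q4=5.14

Answer: 5.14 μC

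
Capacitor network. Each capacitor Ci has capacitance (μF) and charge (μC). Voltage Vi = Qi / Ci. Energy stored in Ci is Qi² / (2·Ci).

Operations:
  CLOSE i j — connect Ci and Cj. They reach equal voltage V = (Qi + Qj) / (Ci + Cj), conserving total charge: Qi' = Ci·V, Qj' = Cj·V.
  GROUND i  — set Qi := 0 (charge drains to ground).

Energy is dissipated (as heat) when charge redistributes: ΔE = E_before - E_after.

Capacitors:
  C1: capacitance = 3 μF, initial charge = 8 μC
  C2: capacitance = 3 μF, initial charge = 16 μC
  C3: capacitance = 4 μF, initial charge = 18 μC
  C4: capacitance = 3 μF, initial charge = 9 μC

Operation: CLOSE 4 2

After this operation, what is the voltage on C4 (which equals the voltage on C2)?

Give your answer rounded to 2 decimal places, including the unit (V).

Answer: 4.17 V

Derivation:
Initial: C1(3μF, Q=8μC, V=2.67V), C2(3μF, Q=16μC, V=5.33V), C3(4μF, Q=18μC, V=4.50V), C4(3μF, Q=9μC, V=3.00V)
Op 1: CLOSE 4-2: Q_total=25.00, C_total=6.00, V=4.17; Q4=12.50, Q2=12.50; dissipated=4.083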